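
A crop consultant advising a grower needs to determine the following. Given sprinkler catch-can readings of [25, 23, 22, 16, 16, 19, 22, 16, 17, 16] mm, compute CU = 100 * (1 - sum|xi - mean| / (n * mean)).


xbar = 192 / 10 = 19.200
sum|xi - xbar| = 30.400
CU = 100 * (1 - 30.400 / (10 * 19.200))
   = 100 * (1 - 0.1583)
   = 84.17%


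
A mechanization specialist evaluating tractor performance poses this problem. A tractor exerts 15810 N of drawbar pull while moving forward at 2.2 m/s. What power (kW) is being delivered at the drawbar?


P = F * v / 1000
  = 15810 * 2.2 / 1000
  = 34782 / 1000
  = 34.78 kW


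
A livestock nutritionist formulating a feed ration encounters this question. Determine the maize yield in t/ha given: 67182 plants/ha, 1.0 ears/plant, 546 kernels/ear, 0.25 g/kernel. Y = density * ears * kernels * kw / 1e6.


Y = density * ears * kernels * kw
  = 67182 * 1.0 * 546 * 0.25 g/ha
  = 9170343 g/ha
  = 9170.34 kg/ha = 9.17 t/ha


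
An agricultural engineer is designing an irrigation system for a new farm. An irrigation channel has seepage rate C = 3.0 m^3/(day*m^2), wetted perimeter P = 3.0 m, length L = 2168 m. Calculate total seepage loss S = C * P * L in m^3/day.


S = C * P * L
  = 3.0 * 3.0 * 2168
  = 19512 m^3/day


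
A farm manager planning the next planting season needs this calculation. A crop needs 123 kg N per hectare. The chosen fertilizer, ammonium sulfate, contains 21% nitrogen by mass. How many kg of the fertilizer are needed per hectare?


Rate = N_required / (N_content / 100)
     = 123 / (21 / 100)
     = 123 / 0.21
     = 585.71 kg/ha


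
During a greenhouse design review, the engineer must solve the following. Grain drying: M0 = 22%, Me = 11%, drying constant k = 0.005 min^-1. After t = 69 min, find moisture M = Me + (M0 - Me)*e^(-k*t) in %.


M = Me + (M0 - Me) * e^(-k*t)
  = 11 + (22 - 11) * e^(-0.005*69)
  = 11 + 11 * e^(-0.345)
  = 11 + 11 * 0.70822
  = 11 + 7.7904
  = 18.79%


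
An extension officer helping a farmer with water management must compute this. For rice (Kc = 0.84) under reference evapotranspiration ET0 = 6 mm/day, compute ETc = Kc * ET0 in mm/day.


ETc = Kc * ET0
    = 0.84 * 6
    = 5.04 mm/day


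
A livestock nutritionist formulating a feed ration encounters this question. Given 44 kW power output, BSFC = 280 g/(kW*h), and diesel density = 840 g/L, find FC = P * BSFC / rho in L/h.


FC = P * BSFC / rho_fuel
   = 44 * 280 / 840
   = 12320 / 840
   = 14.67 L/h


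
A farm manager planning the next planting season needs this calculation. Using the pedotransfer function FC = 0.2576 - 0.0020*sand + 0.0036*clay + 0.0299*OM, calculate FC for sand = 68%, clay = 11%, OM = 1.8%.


FC = 0.2576 - 0.0020*68 + 0.0036*11 + 0.0299*1.8
   = 0.2576 - 0.1360 + 0.0396 + 0.0538
   = 0.2150


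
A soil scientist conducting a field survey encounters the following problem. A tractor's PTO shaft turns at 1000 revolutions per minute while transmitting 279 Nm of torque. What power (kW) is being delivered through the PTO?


P = 2*pi*n*T / 60000
  = 2*pi * 1000 * 279 / 60000
  = 1753008.70 / 60000
  = 29.22 kW


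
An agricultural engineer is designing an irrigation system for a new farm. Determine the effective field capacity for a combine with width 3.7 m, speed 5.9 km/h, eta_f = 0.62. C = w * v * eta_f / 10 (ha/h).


C = w * v * eta_f / 10
  = 3.7 * 5.9 * 0.62 / 10
  = 13.53 / 10
  = 1.35 ha/h


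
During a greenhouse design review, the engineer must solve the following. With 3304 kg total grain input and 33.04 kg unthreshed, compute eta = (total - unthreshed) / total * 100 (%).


eta = (total - unthreshed) / total * 100
    = (3304 - 33.04) / 3304 * 100
    = 3270.96 / 3304 * 100
    = 99%


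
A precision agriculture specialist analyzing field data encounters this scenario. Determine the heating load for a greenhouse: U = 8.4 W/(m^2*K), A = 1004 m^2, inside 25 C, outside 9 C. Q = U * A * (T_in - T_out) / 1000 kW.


dT = 25 - (9) = 16 K
Q = U * A * dT
  = 8.4 * 1004 * 16
  = 134937.60 W = 134.94 kW


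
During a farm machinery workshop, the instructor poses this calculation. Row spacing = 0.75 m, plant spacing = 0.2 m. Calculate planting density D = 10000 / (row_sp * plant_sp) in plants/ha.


D = 10000 / (row_sp * plant_sp)
  = 10000 / (0.75 * 0.2)
  = 10000 / 0.1500
  = 66666.67 plants/ha


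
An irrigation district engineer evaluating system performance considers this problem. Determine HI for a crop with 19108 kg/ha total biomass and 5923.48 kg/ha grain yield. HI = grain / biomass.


HI = grain_yield / biomass
   = 5923.48 / 19108
   = 0.31


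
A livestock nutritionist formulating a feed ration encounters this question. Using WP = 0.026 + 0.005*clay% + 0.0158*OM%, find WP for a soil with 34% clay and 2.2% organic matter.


WP = 0.026 + 0.005*34 + 0.0158*2.2
   = 0.026 + 0.1700 + 0.0348
   = 0.2308


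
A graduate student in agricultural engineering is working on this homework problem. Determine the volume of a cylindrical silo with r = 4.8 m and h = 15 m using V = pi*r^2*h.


V = pi * r^2 * h
  = pi * 4.8^2 * 15
  = pi * 23.04 * 15
  = 1085.73 m^3


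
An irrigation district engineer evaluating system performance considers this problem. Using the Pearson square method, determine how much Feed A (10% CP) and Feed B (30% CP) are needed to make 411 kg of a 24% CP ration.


parts_A = CP_b - target = 30 - 24 = 6
parts_B = target - CP_a = 24 - 10 = 14
total_parts = 6 + 14 = 20
Feed A = 411 * 6 / 20 = 123.30 kg
Feed B = 411 * 14 / 20 = 287.70 kg

123.30 kg


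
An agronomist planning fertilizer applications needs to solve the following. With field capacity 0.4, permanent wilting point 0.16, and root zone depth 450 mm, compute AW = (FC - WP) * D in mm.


AW = (FC - WP) * D
   = (0.4 - 0.16) * 450
   = 0.24 * 450
   = 108 mm


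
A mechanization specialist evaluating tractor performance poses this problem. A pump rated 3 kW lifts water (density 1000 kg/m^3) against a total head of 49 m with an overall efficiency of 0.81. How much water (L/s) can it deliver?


Q = (P * 1000 * eta) / (rho * g * H)
  = (3 * 1000 * 0.81) / (1000 * 9.81 * 49)
  = 2430 / 480690
  = 0.00506 m^3/s = 5.06 L/s


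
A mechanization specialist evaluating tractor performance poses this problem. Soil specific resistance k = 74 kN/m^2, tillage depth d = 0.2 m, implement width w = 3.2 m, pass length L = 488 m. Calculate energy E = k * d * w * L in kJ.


E = k * d * w * L
  = 74 * 0.2 * 3.2 * 488
  = 23111.68 kJ


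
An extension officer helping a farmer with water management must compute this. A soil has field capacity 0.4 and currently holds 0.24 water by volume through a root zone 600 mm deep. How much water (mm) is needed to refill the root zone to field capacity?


SMD = (FC - theta) * D
    = (0.4 - 0.24) * 600
    = 0.160 * 600
    = 96 mm


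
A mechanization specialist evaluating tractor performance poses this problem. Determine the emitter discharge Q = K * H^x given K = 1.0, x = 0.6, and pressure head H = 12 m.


Q = K * H^x
  = 1.0 * 12^0.6
  = 1.0 * 4.4413
  = 4.44 L/h


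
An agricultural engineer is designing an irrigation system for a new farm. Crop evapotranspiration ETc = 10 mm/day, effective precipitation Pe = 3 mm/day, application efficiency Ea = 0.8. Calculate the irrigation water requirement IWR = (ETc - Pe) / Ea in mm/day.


IWR = (ETc - Pe) / Ea
    = (10 - 3) / 0.8
    = 7 / 0.8
    = 8.75 mm/day


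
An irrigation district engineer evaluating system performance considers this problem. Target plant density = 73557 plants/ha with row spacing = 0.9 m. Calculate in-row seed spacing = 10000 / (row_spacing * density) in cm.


spacing = 10000 / (row_sp * density)
        = 10000 / (0.9 * 73557)
        = 10000 / 66201.30
        = 0.15105 m = 15.11 cm


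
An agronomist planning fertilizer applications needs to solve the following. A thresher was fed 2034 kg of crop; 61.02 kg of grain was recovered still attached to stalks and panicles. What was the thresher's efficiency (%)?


eta = (total - unthreshed) / total * 100
    = (2034 - 61.02) / 2034 * 100
    = 1972.98 / 2034 * 100
    = 97%


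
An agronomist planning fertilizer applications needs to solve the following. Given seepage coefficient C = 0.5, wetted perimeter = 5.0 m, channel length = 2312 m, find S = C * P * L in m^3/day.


S = C * P * L
  = 0.5 * 5.0 * 2312
  = 5780 m^3/day


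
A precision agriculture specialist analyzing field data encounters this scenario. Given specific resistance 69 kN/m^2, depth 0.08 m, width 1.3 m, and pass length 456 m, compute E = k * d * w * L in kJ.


E = k * d * w * L
  = 69 * 0.08 * 1.3 * 456
  = 3272.26 kJ


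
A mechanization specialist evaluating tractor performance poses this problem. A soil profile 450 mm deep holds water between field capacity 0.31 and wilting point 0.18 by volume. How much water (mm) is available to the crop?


AW = (FC - WP) * D
   = (0.31 - 0.18) * 450
   = 0.13 * 450
   = 58.50 mm


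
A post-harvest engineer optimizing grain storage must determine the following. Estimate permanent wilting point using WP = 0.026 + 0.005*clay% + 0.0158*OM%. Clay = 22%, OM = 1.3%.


WP = 0.026 + 0.005*22 + 0.0158*1.3
   = 0.026 + 0.1100 + 0.0205
   = 0.1565


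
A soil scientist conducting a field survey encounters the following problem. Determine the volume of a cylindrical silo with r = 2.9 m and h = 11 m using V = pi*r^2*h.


V = pi * r^2 * h
  = pi * 2.9^2 * 11
  = pi * 8.41 * 11
  = 290.63 m^3


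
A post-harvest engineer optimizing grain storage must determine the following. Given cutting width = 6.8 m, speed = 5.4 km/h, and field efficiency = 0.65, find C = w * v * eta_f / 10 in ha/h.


C = w * v * eta_f / 10
  = 6.8 * 5.4 * 0.65 / 10
  = 23.87 / 10
  = 2.39 ha/h


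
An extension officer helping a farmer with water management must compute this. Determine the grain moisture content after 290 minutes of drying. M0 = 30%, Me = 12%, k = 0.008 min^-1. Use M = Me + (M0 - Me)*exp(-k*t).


M = Me + (M0 - Me) * e^(-k*t)
  = 12 + (30 - 12) * e^(-0.008*290)
  = 12 + 18 * e^(-2.320)
  = 12 + 18 * 0.09827
  = 12 + 1.7689
  = 13.77%


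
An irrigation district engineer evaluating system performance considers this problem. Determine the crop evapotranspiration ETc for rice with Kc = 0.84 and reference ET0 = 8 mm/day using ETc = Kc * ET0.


ETc = Kc * ET0
    = 0.84 * 8
    = 6.72 mm/day


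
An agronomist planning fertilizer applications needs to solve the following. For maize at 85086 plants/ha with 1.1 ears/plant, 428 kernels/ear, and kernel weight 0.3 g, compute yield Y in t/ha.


Y = density * ears * kernels * kw
  = 85086 * 1.1 * 428 * 0.3 g/ha
  = 12017546.64 g/ha
  = 12017.55 kg/ha = 12.02 t/ha


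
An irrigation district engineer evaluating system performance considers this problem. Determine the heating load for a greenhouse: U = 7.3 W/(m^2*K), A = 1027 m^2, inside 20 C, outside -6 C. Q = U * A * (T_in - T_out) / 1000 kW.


dT = 20 - (-6) = 26 K
Q = U * A * dT
  = 7.3 * 1027 * 26
  = 194924.60 W = 194.92 kW


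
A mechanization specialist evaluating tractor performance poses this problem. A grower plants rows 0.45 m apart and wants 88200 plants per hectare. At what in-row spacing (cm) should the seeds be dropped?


spacing = 10000 / (row_sp * density)
        = 10000 / (0.45 * 88200)
        = 10000 / 39690
        = 0.25195 m = 25.20 cm


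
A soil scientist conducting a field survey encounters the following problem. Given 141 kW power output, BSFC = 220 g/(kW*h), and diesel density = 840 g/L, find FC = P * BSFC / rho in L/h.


FC = P * BSFC / rho_fuel
   = 141 * 220 / 840
   = 31020 / 840
   = 36.93 L/h


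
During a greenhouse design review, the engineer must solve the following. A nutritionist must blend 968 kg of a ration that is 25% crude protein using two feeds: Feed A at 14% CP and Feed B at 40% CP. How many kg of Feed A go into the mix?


parts_A = CP_b - target = 40 - 25 = 15
parts_B = target - CP_a = 25 - 14 = 11
total_parts = 15 + 11 = 26
Feed A = 968 * 15 / 26 = 558.46 kg
Feed B = 968 * 11 / 26 = 409.54 kg

558.46 kg


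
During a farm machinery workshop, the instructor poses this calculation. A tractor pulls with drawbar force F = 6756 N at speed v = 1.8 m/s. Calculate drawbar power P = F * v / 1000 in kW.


P = F * v / 1000
  = 6756 * 1.8 / 1000
  = 12160.80 / 1000
  = 12.16 kW


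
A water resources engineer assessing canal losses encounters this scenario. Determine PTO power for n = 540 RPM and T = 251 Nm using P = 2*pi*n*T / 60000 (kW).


P = 2*pi*n*T / 60000
  = 2*pi * 540 * 251 / 60000
  = 851622.94 / 60000
  = 14.19 kW


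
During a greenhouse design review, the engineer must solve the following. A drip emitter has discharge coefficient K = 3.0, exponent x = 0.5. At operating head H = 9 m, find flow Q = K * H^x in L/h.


Q = K * H^x
  = 3.0 * 9^0.5
  = 3.0 * 3
  = 9 L/h


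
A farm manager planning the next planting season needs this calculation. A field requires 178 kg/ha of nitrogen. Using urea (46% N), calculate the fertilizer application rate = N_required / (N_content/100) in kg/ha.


Rate = N_required / (N_content / 100)
     = 178 / (46 / 100)
     = 178 / 0.46
     = 386.96 kg/ha


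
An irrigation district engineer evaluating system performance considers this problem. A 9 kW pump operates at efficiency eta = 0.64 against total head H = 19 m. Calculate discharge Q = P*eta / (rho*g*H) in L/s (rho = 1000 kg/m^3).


Q = (P * 1000 * eta) / (rho * g * H)
  = (9 * 1000 * 0.64) / (1000 * 9.81 * 19)
  = 5760 / 186390
  = 0.03090 m^3/s = 30.90 L/s


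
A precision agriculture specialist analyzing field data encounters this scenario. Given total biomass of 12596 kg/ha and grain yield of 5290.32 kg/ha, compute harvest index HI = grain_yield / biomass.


HI = grain_yield / biomass
   = 5290.32 / 12596
   = 0.42


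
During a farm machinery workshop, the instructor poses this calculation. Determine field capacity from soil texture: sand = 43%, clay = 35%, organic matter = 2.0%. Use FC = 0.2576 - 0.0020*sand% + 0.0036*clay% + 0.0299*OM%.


FC = 0.2576 - 0.0020*43 + 0.0036*35 + 0.0299*2.0
   = 0.2576 - 0.0860 + 0.1260 + 0.0598
   = 0.3574


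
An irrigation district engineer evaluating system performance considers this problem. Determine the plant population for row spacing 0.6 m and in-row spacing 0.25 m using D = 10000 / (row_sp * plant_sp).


D = 10000 / (row_sp * plant_sp)
  = 10000 / (0.6 * 0.25)
  = 10000 / 0.1500
  = 66666.67 plants/ha


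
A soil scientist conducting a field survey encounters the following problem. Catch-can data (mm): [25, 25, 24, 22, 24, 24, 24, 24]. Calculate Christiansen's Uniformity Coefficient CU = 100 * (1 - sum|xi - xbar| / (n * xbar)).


xbar = 192 / 8 = 24
sum|xi - xbar| = 4
CU = 100 * (1 - 4 / (8 * 24))
   = 100 * (1 - 0.0208)
   = 97.92%


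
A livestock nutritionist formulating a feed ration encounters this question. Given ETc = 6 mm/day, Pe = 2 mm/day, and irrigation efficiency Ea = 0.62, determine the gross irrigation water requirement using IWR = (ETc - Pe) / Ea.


IWR = (ETc - Pe) / Ea
    = (6 - 2) / 0.62
    = 4 / 0.62
    = 6.45 mm/day


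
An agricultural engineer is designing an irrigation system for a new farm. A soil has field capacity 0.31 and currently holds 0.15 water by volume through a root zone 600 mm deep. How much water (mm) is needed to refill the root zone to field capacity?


SMD = (FC - theta) * D
    = (0.31 - 0.15) * 600
    = 0.160 * 600
    = 96 mm


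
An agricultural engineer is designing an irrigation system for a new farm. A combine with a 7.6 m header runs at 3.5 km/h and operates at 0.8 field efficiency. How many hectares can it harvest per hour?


C = w * v * eta_f / 10
  = 7.6 * 3.5 * 0.8 / 10
  = 21.28 / 10
  = 2.13 ha/h


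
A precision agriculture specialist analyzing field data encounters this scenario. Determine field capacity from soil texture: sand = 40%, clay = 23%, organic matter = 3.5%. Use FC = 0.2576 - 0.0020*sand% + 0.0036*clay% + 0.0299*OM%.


FC = 0.2576 - 0.0020*40 + 0.0036*23 + 0.0299*3.5
   = 0.2576 - 0.0800 + 0.0828 + 0.1047
   = 0.3651


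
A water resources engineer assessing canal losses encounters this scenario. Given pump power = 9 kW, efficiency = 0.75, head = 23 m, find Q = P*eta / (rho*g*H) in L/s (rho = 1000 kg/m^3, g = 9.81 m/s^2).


Q = (P * 1000 * eta) / (rho * g * H)
  = (9 * 1000 * 0.75) / (1000 * 9.81 * 23)
  = 6750 / 225630
  = 0.02992 m^3/s = 29.92 L/s


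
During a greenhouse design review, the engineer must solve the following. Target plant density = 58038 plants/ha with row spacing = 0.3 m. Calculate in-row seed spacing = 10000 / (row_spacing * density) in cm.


spacing = 10000 / (row_sp * density)
        = 10000 / (0.3 * 58038)
        = 10000 / 17411.40
        = 0.57434 m = 57.43 cm


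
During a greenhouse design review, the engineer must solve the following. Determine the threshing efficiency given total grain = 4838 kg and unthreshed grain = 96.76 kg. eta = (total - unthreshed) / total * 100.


eta = (total - unthreshed) / total * 100
    = (4838 - 96.76) / 4838 * 100
    = 4741.24 / 4838 * 100
    = 98%


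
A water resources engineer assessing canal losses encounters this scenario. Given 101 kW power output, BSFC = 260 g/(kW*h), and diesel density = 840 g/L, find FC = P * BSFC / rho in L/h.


FC = P * BSFC / rho_fuel
   = 101 * 260 / 840
   = 26260 / 840
   = 31.26 L/h


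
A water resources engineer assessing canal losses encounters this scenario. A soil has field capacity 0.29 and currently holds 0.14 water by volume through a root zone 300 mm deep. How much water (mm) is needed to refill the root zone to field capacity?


SMD = (FC - theta) * D
    = (0.29 - 0.14) * 300
    = 0.150 * 300
    = 45 mm


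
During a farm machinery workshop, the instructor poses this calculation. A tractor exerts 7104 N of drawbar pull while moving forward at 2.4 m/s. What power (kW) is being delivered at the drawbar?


P = F * v / 1000
  = 7104 * 2.4 / 1000
  = 17049.60 / 1000
  = 17.05 kW


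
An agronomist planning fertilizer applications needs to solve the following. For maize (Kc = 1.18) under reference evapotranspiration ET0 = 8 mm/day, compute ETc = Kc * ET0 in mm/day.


ETc = Kc * ET0
    = 1.18 * 8
    = 9.44 mm/day


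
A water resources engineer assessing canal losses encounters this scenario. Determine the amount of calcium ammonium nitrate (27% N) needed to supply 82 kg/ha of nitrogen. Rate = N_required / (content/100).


Rate = N_required / (N_content / 100)
     = 82 / (27 / 100)
     = 82 / 0.27
     = 303.70 kg/ha


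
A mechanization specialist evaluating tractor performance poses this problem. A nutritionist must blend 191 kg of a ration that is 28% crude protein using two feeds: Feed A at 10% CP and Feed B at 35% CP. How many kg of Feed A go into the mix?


parts_A = CP_b - target = 35 - 28 = 7
parts_B = target - CP_a = 28 - 10 = 18
total_parts = 7 + 18 = 25
Feed A = 191 * 7 / 25 = 53.48 kg
Feed B = 191 * 18 / 25 = 137.52 kg

53.48 kg


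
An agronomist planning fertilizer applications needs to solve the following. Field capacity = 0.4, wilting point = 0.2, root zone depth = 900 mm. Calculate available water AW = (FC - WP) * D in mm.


AW = (FC - WP) * D
   = (0.4 - 0.2) * 900
   = 0.20 * 900
   = 180 mm


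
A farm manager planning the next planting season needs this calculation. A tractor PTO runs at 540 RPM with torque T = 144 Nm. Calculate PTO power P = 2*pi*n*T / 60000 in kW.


P = 2*pi*n*T / 60000
  = 2*pi * 540 * 144 / 60000
  = 488580.49 / 60000
  = 8.14 kW


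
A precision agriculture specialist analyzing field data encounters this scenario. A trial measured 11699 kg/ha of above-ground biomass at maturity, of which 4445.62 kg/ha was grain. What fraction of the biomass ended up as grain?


HI = grain_yield / biomass
   = 4445.62 / 11699
   = 0.38


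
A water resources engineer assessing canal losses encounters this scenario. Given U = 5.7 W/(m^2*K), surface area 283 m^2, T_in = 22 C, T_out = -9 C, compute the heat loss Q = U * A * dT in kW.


dT = 22 - (-9) = 31 K
Q = U * A * dT
  = 5.7 * 283 * 31
  = 50006.10 W = 50.01 kW


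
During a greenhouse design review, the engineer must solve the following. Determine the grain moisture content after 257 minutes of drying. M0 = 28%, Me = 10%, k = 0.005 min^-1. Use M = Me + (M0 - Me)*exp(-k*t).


M = Me + (M0 - Me) * e^(-k*t)
  = 10 + (28 - 10) * e^(-0.005*257)
  = 10 + 18 * e^(-1.285)
  = 10 + 18 * 0.27665
  = 10 + 4.9797
  = 14.98%


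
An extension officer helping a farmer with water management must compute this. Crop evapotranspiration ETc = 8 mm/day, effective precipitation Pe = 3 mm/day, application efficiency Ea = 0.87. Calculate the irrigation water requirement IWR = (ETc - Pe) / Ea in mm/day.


IWR = (ETc - Pe) / Ea
    = (8 - 3) / 0.87
    = 5 / 0.87
    = 5.75 mm/day


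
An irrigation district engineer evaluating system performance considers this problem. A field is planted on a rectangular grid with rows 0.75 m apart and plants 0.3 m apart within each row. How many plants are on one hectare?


D = 10000 / (row_sp * plant_sp)
  = 10000 / (0.75 * 0.3)
  = 10000 / 0.2250
  = 44444.44 plants/ha


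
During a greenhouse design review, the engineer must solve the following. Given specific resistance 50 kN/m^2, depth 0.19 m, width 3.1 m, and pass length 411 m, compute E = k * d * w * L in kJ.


E = k * d * w * L
  = 50 * 0.19 * 3.1 * 411
  = 12103.95 kJ


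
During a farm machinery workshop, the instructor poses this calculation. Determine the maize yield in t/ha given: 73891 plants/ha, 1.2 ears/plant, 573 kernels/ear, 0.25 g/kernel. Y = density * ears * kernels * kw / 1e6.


Y = density * ears * kernels * kw
  = 73891 * 1.2 * 573 * 0.25 g/ha
  = 12701862.90 g/ha
  = 12701.86 kg/ha = 12.70 t/ha


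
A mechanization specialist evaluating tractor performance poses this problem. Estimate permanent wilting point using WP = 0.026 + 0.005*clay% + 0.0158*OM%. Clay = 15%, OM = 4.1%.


WP = 0.026 + 0.005*15 + 0.0158*4.1
   = 0.026 + 0.0750 + 0.0648
   = 0.1658


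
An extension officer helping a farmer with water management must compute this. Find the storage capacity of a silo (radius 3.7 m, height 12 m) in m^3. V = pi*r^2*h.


V = pi * r^2 * h
  = pi * 3.7^2 * 12
  = pi * 13.69 * 12
  = 516.10 m^3


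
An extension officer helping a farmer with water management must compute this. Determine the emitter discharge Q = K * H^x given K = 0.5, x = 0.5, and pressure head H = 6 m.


Q = K * H^x
  = 0.5 * 6^0.5
  = 0.5 * 2.4495
  = 1.22 L/h


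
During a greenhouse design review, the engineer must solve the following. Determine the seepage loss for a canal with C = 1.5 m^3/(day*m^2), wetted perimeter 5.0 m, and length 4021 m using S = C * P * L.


S = C * P * L
  = 1.5 * 5.0 * 4021
  = 30157.50 m^3/day


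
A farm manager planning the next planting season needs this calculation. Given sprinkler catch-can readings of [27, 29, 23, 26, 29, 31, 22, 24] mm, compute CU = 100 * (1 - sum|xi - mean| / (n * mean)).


xbar = 211 / 8 = 26.375
sum|xi - xbar| = 21
CU = 100 * (1 - 21 / (8 * 26.375))
   = 100 * (1 - 0.0995)
   = 90.05%


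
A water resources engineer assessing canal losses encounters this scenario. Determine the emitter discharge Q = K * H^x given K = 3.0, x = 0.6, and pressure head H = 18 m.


Q = K * H^x
  = 3.0 * 18^0.6
  = 3.0 * 5.6645
  = 16.99 L/h


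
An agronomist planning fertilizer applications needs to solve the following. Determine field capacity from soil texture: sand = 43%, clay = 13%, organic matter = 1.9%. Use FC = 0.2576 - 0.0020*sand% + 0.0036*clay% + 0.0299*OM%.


FC = 0.2576 - 0.0020*43 + 0.0036*13 + 0.0299*1.9
   = 0.2576 - 0.0860 + 0.0468 + 0.0568
   = 0.2752


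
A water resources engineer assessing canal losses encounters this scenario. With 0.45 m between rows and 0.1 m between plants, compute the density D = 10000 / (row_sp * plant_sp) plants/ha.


D = 10000 / (row_sp * plant_sp)
  = 10000 / (0.45 * 0.1)
  = 10000 / 0.0450
  = 222222.22 plants/ha


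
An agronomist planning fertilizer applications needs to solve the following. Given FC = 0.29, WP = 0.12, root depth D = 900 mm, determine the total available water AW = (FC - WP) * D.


AW = (FC - WP) * D
   = (0.29 - 0.12) * 900
   = 0.17 * 900
   = 153 mm


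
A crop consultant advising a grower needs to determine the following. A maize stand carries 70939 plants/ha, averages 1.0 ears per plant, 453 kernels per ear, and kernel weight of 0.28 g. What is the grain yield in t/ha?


Y = density * ears * kernels * kw
  = 70939 * 1.0 * 453 * 0.28 g/ha
  = 8997902.76 g/ha
  = 8997.90 kg/ha = 9.00 t/ha


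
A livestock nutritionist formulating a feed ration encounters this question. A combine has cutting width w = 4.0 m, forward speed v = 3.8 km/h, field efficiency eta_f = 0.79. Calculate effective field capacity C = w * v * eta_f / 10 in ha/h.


C = w * v * eta_f / 10
  = 4.0 * 3.8 * 0.79 / 10
  = 12.01 / 10
  = 1.20 ha/h


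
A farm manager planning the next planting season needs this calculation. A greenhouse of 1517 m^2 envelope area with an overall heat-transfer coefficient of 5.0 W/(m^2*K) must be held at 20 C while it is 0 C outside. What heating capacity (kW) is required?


dT = 20 - (0) = 20 K
Q = U * A * dT
  = 5.0 * 1517 * 20
  = 151700 W = 151.70 kW


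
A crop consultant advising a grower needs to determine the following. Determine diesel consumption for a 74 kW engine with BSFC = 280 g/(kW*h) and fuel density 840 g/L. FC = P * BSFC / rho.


FC = P * BSFC / rho_fuel
   = 74 * 280 / 840
   = 20720 / 840
   = 24.67 L/h


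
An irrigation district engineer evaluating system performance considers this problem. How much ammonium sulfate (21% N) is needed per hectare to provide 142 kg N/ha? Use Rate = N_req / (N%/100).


Rate = N_required / (N_content / 100)
     = 142 / (21 / 100)
     = 142 / 0.21
     = 676.19 kg/ha


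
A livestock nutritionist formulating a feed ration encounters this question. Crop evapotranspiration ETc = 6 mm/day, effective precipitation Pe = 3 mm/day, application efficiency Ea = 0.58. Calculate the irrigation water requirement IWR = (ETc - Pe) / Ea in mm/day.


IWR = (ETc - Pe) / Ea
    = (6 - 3) / 0.58
    = 3 / 0.58
    = 5.17 mm/day


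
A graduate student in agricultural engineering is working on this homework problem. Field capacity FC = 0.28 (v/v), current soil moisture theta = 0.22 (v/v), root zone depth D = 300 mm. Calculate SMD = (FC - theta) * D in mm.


SMD = (FC - theta) * D
    = (0.28 - 0.22) * 300
    = 0.060 * 300
    = 18 mm


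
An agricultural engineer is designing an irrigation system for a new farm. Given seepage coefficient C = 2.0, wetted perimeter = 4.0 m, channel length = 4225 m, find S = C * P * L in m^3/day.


S = C * P * L
  = 2.0 * 4.0 * 4225
  = 33800 m^3/day


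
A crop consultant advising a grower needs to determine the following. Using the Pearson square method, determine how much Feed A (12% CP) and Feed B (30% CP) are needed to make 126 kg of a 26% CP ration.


parts_A = CP_b - target = 30 - 26 = 4
parts_B = target - CP_a = 26 - 12 = 14
total_parts = 4 + 14 = 18
Feed A = 126 * 4 / 18 = 28 kg
Feed B = 126 * 14 / 18 = 98 kg

28 kg


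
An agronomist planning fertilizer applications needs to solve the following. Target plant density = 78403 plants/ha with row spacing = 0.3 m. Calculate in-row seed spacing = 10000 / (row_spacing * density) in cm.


spacing = 10000 / (row_sp * density)
        = 10000 / (0.3 * 78403)
        = 10000 / 23520.90
        = 0.42515 m = 42.52 cm


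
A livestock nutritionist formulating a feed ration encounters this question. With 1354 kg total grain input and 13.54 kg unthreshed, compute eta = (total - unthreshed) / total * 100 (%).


eta = (total - unthreshed) / total * 100
    = (1354 - 13.54) / 1354 * 100
    = 1340.46 / 1354 * 100
    = 99%


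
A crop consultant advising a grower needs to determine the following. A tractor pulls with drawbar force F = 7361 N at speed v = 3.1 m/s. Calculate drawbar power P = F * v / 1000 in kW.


P = F * v / 1000
  = 7361 * 3.1 / 1000
  = 22819.10 / 1000
  = 22.82 kW


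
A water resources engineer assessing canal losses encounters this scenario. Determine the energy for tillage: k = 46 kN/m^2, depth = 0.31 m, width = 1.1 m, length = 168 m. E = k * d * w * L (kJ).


E = k * d * w * L
  = 46 * 0.31 * 1.1 * 168
  = 2635.25 kJ


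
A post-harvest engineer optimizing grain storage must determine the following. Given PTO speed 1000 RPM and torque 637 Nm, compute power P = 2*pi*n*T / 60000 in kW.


P = 2*pi*n*T / 60000
  = 2*pi * 1000 * 637 / 60000
  = 4002389.04 / 60000
  = 66.71 kW


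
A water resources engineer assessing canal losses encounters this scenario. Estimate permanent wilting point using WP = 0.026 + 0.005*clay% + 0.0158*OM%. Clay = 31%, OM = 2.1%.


WP = 0.026 + 0.005*31 + 0.0158*2.1
   = 0.026 + 0.1550 + 0.0332
   = 0.2142


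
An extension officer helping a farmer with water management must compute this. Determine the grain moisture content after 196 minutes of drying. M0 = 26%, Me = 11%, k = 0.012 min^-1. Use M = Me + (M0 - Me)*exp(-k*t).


M = Me + (M0 - Me) * e^(-k*t)
  = 11 + (26 - 11) * e^(-0.012*196)
  = 11 + 15 * e^(-2.352)
  = 11 + 15 * 0.09518
  = 11 + 1.4277
  = 12.43%


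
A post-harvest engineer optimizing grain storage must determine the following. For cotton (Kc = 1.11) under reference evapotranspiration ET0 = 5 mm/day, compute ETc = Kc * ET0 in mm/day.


ETc = Kc * ET0
    = 1.11 * 5
    = 5.55 mm/day


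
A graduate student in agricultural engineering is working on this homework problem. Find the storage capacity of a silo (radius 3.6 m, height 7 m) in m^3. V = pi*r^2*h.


V = pi * r^2 * h
  = pi * 3.6^2 * 7
  = pi * 12.96 * 7
  = 285.01 m^3


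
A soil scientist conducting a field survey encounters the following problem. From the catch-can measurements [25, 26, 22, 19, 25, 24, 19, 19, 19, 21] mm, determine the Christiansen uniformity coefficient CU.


xbar = 219 / 10 = 21.900
sum|xi - xbar| = 25
CU = 100 * (1 - 25 / (10 * 21.900))
   = 100 * (1 - 0.1142)
   = 88.58%


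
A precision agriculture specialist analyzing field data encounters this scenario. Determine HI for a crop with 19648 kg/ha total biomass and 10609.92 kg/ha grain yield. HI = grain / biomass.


HI = grain_yield / biomass
   = 10609.92 / 19648
   = 0.54


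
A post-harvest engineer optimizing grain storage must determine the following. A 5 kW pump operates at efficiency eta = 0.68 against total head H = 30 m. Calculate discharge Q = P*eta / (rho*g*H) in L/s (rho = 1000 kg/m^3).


Q = (P * 1000 * eta) / (rho * g * H)
  = (5 * 1000 * 0.68) / (1000 * 9.81 * 30)
  = 3400 / 294300
  = 0.01155 m^3/s = 11.55 L/s


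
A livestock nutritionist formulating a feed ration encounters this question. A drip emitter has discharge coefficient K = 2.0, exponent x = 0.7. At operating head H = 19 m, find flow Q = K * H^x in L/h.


Q = K * H^x
  = 2.0 * 19^0.7
  = 2.0 * 7.8547
  = 15.71 L/h


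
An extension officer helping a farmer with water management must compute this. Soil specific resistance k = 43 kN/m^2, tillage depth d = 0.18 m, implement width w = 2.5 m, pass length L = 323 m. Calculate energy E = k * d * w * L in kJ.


E = k * d * w * L
  = 43 * 0.18 * 2.5 * 323
  = 6250.05 kJ


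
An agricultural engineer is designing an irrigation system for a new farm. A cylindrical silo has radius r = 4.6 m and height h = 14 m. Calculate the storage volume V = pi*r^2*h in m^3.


V = pi * r^2 * h
  = pi * 4.6^2 * 14
  = pi * 21.16 * 14
  = 930.67 m^3


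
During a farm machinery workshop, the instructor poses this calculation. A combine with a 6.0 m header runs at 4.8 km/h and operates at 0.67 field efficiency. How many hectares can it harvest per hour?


C = w * v * eta_f / 10
  = 6.0 * 4.8 * 0.67 / 10
  = 19.30 / 10
  = 1.93 ha/h


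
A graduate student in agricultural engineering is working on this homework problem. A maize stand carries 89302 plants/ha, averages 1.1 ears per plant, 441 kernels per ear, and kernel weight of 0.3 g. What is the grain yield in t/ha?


Y = density * ears * kernels * kw
  = 89302 * 1.1 * 441 * 0.3 g/ha
  = 12996120.06 g/ha
  = 12996.12 kg/ha = 13.00 t/ha


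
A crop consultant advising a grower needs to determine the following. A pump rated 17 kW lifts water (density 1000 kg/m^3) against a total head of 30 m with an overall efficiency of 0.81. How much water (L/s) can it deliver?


Q = (P * 1000 * eta) / (rho * g * H)
  = (17 * 1000 * 0.81) / (1000 * 9.81 * 30)
  = 13770 / 294300
  = 0.04679 m^3/s = 46.79 L/s


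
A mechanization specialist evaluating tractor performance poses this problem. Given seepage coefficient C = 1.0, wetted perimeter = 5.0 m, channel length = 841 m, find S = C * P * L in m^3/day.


S = C * P * L
  = 1.0 * 5.0 * 841
  = 4205 m^3/day


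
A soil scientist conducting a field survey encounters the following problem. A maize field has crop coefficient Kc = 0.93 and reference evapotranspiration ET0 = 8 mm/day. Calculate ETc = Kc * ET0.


ETc = Kc * ET0
    = 0.93 * 8
    = 7.44 mm/day


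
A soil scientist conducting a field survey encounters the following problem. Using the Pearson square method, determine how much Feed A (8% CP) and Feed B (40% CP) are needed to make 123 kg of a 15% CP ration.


parts_A = CP_b - target = 40 - 15 = 25
parts_B = target - CP_a = 15 - 8 = 7
total_parts = 25 + 7 = 32
Feed A = 123 * 25 / 32 = 96.09 kg
Feed B = 123 * 7 / 32 = 26.91 kg

96.09 kg


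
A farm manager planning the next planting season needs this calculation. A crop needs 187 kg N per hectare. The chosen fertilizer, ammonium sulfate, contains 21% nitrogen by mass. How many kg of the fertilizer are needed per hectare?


Rate = N_required / (N_content / 100)
     = 187 / (21 / 100)
     = 187 / 0.21
     = 890.48 kg/ha


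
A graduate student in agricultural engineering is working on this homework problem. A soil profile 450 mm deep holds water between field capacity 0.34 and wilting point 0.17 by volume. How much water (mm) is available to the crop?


AW = (FC - WP) * D
   = (0.34 - 0.17) * 450
   = 0.17 * 450
   = 76.50 mm


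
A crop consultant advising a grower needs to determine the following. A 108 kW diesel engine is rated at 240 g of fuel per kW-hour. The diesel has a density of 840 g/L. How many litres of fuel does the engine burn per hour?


FC = P * BSFC / rho_fuel
   = 108 * 240 / 840
   = 25920 / 840
   = 30.86 L/h


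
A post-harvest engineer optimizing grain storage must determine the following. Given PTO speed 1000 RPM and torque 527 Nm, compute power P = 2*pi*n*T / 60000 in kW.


P = 2*pi*n*T / 60000
  = 2*pi * 1000 * 527 / 60000
  = 3311238.66 / 60000
  = 55.19 kW


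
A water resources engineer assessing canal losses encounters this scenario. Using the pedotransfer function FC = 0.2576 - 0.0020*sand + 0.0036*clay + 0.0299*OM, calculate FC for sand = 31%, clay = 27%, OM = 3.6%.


FC = 0.2576 - 0.0020*31 + 0.0036*27 + 0.0299*3.6
   = 0.2576 - 0.0620 + 0.0972 + 0.1076
   = 0.4004


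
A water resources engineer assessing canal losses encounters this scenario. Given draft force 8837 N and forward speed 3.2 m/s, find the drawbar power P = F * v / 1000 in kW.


P = F * v / 1000
  = 8837 * 3.2 / 1000
  = 28278.40 / 1000
  = 28.28 kW


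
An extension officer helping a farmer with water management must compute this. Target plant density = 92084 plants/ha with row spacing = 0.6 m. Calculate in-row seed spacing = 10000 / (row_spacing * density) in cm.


spacing = 10000 / (row_sp * density)
        = 10000 / (0.6 * 92084)
        = 10000 / 55250.40
        = 0.18099 m = 18.10 cm


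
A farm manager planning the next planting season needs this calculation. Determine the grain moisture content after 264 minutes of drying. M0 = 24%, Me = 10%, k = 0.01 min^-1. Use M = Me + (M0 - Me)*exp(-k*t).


M = Me + (M0 - Me) * e^(-k*t)
  = 10 + (24 - 10) * e^(-0.01*264)
  = 10 + 14 * e^(-2.640)
  = 10 + 14 * 0.07136
  = 10 + 0.9991
  = 11.00%


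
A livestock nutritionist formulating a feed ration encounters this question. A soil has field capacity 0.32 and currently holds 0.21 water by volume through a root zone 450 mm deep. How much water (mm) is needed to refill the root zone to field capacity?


SMD = (FC - theta) * D
    = (0.32 - 0.21) * 450
    = 0.110 * 450
    = 49.50 mm


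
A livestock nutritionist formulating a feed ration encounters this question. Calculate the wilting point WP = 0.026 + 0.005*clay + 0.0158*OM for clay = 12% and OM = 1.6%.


WP = 0.026 + 0.005*12 + 0.0158*1.6
   = 0.026 + 0.0600 + 0.0253
   = 0.1113


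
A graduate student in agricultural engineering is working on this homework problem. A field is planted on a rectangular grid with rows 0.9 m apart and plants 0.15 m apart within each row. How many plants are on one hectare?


D = 10000 / (row_sp * plant_sp)
  = 10000 / (0.9 * 0.15)
  = 10000 / 0.1350
  = 74074.07 plants/ha


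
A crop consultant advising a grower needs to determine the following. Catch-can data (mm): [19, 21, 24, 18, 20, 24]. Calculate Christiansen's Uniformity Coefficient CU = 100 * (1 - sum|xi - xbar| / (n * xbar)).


xbar = 126 / 6 = 21
sum|xi - xbar| = 12
CU = 100 * (1 - 12 / (6 * 21))
   = 100 * (1 - 0.0952)
   = 90.48%


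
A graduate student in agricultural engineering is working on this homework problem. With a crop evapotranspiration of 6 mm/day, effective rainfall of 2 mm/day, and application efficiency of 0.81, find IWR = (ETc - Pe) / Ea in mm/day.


IWR = (ETc - Pe) / Ea
    = (6 - 2) / 0.81
    = 4 / 0.81
    = 4.94 mm/day


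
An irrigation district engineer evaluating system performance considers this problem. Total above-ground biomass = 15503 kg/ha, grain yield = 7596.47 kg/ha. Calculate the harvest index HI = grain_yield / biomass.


HI = grain_yield / biomass
   = 7596.47 / 15503
   = 0.49


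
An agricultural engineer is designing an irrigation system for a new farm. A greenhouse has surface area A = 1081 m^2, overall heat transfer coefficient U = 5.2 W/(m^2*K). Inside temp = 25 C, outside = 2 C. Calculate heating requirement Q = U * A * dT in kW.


dT = 25 - (2) = 23 K
Q = U * A * dT
  = 5.2 * 1081 * 23
  = 129287.60 W = 129.29 kW


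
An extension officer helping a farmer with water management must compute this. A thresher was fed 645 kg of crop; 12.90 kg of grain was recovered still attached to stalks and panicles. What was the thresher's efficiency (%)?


eta = (total - unthreshed) / total * 100
    = (645 - 12.90) / 645 * 100
    = 632.10 / 645 * 100
    = 98%


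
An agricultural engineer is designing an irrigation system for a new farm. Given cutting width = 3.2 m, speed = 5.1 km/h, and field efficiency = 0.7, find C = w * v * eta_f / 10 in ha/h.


C = w * v * eta_f / 10
  = 3.2 * 5.1 * 0.7 / 10
  = 11.42 / 10
  = 1.14 ha/h


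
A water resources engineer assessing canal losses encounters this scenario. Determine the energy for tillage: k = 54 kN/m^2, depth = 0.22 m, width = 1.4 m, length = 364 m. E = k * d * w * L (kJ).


E = k * d * w * L
  = 54 * 0.22 * 1.4 * 364
  = 6054.05 kJ


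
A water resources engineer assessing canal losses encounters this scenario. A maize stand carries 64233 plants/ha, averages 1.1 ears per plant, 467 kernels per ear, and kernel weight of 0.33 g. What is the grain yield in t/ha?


Y = density * ears * kernels * kw
  = 64233 * 1.1 * 467 * 0.33 g/ha
  = 10888842.39 g/ha
  = 10888.84 kg/ha = 10.89 t/ha


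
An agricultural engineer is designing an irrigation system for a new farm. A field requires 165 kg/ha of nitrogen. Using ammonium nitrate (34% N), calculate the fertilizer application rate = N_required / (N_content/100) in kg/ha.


Rate = N_required / (N_content / 100)
     = 165 / (34 / 100)
     = 165 / 0.34
     = 485.29 kg/ha
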